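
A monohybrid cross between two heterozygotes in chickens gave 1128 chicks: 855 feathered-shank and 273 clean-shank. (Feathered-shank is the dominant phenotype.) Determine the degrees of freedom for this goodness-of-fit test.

For a monohybrid cross between heterozygotes with complete dominance, the expected phenotypic ratio is 3:1.
A goodness-of-fit test with 2 phenotype classes has df = 2 − 1 = 1.

1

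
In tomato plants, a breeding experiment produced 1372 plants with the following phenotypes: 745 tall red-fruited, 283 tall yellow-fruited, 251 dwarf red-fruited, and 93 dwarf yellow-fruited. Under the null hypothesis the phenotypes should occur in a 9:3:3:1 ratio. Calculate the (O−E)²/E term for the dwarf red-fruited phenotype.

0.152

Under the 9:3:3:1 hypothesis (Σ ratio = 16, N = 1372):
  tall red-fruited: 1372 × 9/16 = 771.75
  tall yellow-fruited: 1372 × 3/16 = 257.25
  dwarf red-fruited: 1372 × 3/16 = 257.25
  dwarf yellow-fruited: 1372 × 1/16 = 85.75
Contribution of dwarf red-fruited: (251 − 257.25)² / 257.25 = 0.1518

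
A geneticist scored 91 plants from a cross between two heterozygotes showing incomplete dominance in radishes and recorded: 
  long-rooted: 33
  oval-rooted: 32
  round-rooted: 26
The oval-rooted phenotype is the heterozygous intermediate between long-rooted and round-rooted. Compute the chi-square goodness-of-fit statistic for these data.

With incomplete dominance, a heterozygote × heterozygote cross gives a 1:2:1 phenotypic ratio.
Total ratio parts = 4. Expected numbers out of 91:
  long-rooted: 91 × 1/4 = 22.75
  oval-rooted: 91 × 2/4 = 45.5
  round-rooted: 91 × 1/4 = 22.75
χ² = Σ (O − E)² / E
  long-rooted: (33 − 22.75)² / 22.75 = 4.6181
  oval-rooted: (32 − 45.5)² / 45.5 = 4.0055
  round-rooted: (26 − 22.75)² / 22.75 = 0.4643
χ² = 4.6181 + 4.0055 + 0.4643 = 9.0879 ≈ 9.088

9.088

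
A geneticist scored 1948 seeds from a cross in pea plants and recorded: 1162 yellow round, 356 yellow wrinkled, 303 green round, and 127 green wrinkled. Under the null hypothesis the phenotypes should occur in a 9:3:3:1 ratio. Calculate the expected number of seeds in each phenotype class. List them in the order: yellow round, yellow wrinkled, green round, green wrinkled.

Total ratio parts = 16. Expected numbers out of 1948:
  yellow round: 1948 × 9/16 = 1095.75
  yellow wrinkled: 1948 × 3/16 = 365.25
  green round: 1948 × 3/16 = 365.25
  green wrinkled: 1948 × 1/16 = 121.75

1095.75, 365.25, 365.25, 121.75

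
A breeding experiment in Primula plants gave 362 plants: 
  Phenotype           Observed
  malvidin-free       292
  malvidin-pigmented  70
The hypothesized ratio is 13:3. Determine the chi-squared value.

0.082

The 13:3 ratio has 16 parts, so with N = 362 the expected counts are:
  malvidin-free: 362 × 13/16 = 294.125
  malvidin-pigmented: 362 × 3/16 = 67.875
χ² = Σ (O − E)² / E
  malvidin-free: (292 − 294.125)² / 294.125 = 0.0154
  malvidin-pigmented: (70 − 67.875)² / 67.875 = 0.0665
χ² = 0.0154 + 0.0665 = 0.0819 ≈ 0.082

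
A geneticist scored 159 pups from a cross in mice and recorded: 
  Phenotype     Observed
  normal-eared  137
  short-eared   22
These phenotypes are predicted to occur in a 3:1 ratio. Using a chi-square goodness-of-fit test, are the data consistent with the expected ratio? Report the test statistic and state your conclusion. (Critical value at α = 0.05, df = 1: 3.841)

10.568; not consistent

The 3:1 ratio has 4 parts, so with N = 159 the expected counts are:
  normal-eared: 159 × 3/4 = 119.25
  short-eared: 159 × 1/4 = 39.75
χ² = Σ (O − E)² / E
  normal-eared: (137 − 119.25)² / 119.25 = 2.6420
  short-eared: (22 − 39.75)² / 39.75 = 7.9261
χ² = 2.6420 + 7.9261 = 10.5681 ≈ 10.568
Degrees of freedom = 2 − 1 = 1; critical value at α = 0.05 is 3.841.
Since 10.568 > 3.841, we reject the null hypothesis — the data do not fit the 3:1 ratio.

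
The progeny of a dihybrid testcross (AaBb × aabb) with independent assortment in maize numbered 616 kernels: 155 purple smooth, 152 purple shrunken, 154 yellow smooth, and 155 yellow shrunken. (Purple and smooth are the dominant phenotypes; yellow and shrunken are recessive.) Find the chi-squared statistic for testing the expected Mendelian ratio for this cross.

A dihybrid testcross with independent assortment gives a 1:1:1:1 ratio.
Under the 1:1:1:1 hypothesis (Σ ratio = 4, N = 616):
  purple smooth: 616 × 1/4 = 154
  purple shrunken: 616 × 1/4 = 154
  yellow smooth: 616 × 1/4 = 154
  yellow shrunken: 616 × 1/4 = 154
χ² = Σ (O − E)² / E
  purple smooth: (155 − 154)² / 154 = 0.0065
  purple shrunken: (152 − 154)² / 154 = 0.0260
  yellow smooth: (154 − 154)² / 154 = 0.0000
  yellow shrunken: (155 − 154)² / 154 = 0.0065
χ² = 0.0065 + 0.0260 + 0.0000 + 0.0065 = 0.039

0.039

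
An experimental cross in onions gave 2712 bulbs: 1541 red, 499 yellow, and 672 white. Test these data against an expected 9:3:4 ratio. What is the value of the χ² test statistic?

0.388

The 9:3:4 ratio has 16 parts, so with N = 2712 the expected counts are:
  red: 2712 × 9/16 = 1525.5
  yellow: 2712 × 3/16 = 508.5
  white: 2712 × 4/16 = 678
χ² = Σ (O − E)² / E
  red: (1541 − 1525.5)² / 1525.5 = 0.1575
  yellow: (499 − 508.5)² / 508.5 = 0.1775
  white: (672 − 678)² / 678 = 0.0531
χ² = 0.1575 + 0.1775 + 0.0531 = 0.3881 ≈ 0.388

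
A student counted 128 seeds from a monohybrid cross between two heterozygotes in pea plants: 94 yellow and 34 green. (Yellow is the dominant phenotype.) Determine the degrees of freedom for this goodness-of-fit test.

For a monohybrid cross between heterozygotes with complete dominance, the expected phenotypic ratio is 3:1.
A goodness-of-fit test with 2 phenotype classes has df = 2 − 1 = 1.

1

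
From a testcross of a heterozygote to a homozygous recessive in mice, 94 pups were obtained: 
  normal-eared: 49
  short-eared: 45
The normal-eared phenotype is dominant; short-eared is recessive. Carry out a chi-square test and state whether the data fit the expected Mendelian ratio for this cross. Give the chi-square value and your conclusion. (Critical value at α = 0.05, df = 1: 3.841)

A testcross of a heterozygote (Aa × aa) gives a 1:1 phenotypic ratio.
Under the 1:1 hypothesis (Σ ratio = 2, N = 94):
  normal-eared: 94 × 1/2 = 47
  short-eared: 94 × 1/2 = 47
χ² = Σ (O − E)² / E
  normal-eared: (49 − 47)² / 47 = 0.0851
  short-eared: (45 − 47)² / 47 = 0.0851
χ² = 0.0851 + 0.0851 = 0.1702 ≈ 0.170
Degrees of freedom = 2 − 1 = 1; critical value at α = 0.05 is 3.841.
Since 0.170 < 3.841, we fail to reject the null hypothesis — the data are consistent with the 1:1 ratio.

0.170; consistent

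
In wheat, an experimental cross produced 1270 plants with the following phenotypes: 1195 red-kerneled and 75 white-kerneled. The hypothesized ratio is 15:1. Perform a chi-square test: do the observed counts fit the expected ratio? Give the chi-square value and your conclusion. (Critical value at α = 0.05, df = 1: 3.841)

0.257; consistent

The 15:1 ratio has 16 parts, so with N = 1270 the expected counts are:
  red-kerneled: 1270 × 15/16 = 1190.625
  white-kerneled: 1270 × 1/16 = 79.375
χ² = Σ (O − E)² / E
  red-kerneled: (1195 − 1190.625)² / 1190.625 = 0.0161
  white-kerneled: (75 − 79.375)² / 79.375 = 0.2411
χ² = 0.0161 + 0.2411 = 0.2572 ≈ 0.257
Degrees of freedom = 2 − 1 = 1; critical value at α = 0.05 is 3.841.
Since 0.257 < 3.841, we fail to reject the null hypothesis — the data are consistent with the 15:1 ratio.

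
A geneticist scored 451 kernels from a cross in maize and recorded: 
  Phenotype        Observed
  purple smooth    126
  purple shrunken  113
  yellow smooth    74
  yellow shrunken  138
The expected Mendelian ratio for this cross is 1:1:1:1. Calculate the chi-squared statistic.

Expected counts for N = 451 under a 1:1:1:1 ratio (total parts = 4):
  purple smooth: 451 × 1/4 = 112.75
  purple shrunken: 451 × 1/4 = 112.75
  yellow smooth: 451 × 1/4 = 112.75
  yellow shrunken: 451 × 1/4 = 112.75
χ² = Σ (O − E)² / E
  purple smooth: (126 − 112.75)² / 112.75 = 1.5571
  purple shrunken: (113 − 112.75)² / 112.75 = 0.0006
  yellow smooth: (74 − 112.75)² / 112.75 = 13.3176
  yellow shrunken: (138 − 112.75)² / 112.75 = 5.6547
χ² = 1.5571 + 0.0006 + 13.3176 + 5.6547 = 20.530

20.530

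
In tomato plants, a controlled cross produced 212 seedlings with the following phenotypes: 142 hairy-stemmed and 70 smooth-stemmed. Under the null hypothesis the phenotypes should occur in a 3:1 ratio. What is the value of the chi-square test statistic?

The 3:1 ratio has 4 parts, so with N = 212 the expected counts are:
  hairy-stemmed: 212 × 3/4 = 159
  smooth-stemmed: 212 × 1/4 = 53
χ² = Σ (O − E)² / E
  hairy-stemmed: (142 − 159)² / 159 = 1.8176
  smooth-stemmed: (70 − 53)² / 53 = 5.4528
χ² = 1.8176 + 5.4528 = 7.2704 ≈ 7.270

7.270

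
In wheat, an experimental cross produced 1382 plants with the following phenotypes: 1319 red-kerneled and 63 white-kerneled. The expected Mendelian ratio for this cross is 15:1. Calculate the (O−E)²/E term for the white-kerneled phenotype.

6.326

The 15:1 ratio has 16 parts, so with N = 1382 the expected counts are:
  red-kerneled: 1382 × 15/16 = 1295.625
  white-kerneled: 1382 × 1/16 = 86.375
Contribution of white-kerneled: (63 − 86.375)² / 86.375 = 6.3258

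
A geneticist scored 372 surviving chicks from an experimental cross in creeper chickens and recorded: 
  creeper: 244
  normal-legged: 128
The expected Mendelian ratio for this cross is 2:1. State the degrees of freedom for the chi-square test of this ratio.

A goodness-of-fit test with 2 phenotype classes has df = 2 − 1 = 1.

1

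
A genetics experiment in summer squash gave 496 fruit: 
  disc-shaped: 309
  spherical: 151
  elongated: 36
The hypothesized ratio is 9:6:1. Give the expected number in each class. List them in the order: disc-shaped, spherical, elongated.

The 9:6:1 ratio has 16 parts, so with N = 496 the expected counts are:
  disc-shaped: 496 × 9/16 = 279
  spherical: 496 × 6/16 = 186
  elongated: 496 × 1/16 = 31

279, 186, 31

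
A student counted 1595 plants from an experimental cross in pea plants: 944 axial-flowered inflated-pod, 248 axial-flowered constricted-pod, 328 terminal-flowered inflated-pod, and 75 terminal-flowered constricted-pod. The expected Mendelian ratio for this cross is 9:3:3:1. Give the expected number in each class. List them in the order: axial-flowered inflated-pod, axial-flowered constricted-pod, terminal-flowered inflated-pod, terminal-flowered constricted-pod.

897.1875, 299.0625, 299.0625, 99.6875

Expected counts for N = 1595 under a 9:3:3:1 ratio (total parts = 16):
  axial-flowered inflated-pod: 1595 × 9/16 = 897.1875
  axial-flowered constricted-pod: 1595 × 3/16 = 299.0625
  terminal-flowered inflated-pod: 1595 × 3/16 = 299.0625
  terminal-flowered constricted-pod: 1595 × 1/16 = 99.6875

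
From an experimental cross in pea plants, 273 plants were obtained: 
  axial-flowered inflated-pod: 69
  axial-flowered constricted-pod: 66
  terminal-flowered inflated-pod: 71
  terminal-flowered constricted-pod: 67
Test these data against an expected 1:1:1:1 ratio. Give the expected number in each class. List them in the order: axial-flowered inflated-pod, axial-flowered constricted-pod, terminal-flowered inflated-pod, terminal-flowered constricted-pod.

Under the 1:1:1:1 hypothesis (Σ ratio = 4, N = 273):
  axial-flowered inflated-pod: 273 × 1/4 = 68.25
  axial-flowered constricted-pod: 273 × 1/4 = 68.25
  terminal-flowered inflated-pod: 273 × 1/4 = 68.25
  terminal-flowered constricted-pod: 273 × 1/4 = 68.25

68.25, 68.25, 68.25, 68.25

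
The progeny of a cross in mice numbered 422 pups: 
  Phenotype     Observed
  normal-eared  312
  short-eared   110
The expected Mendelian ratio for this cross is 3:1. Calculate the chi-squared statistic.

Expected counts for N = 422 under a 3:1 ratio (total parts = 4):
  normal-eared: 422 × 3/4 = 316.5
  short-eared: 422 × 1/4 = 105.5
χ² = Σ (O − E)² / E
  normal-eared: (312 − 316.5)² / 316.5 = 0.0640
  short-eared: (110 − 105.5)² / 105.5 = 0.1919
χ² = 0.0640 + 0.1919 = 0.2559 ≈ 0.256

0.256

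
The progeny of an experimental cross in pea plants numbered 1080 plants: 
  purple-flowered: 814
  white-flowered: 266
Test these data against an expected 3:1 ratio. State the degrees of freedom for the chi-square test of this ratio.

A goodness-of-fit test with 2 phenotype classes has df = 2 − 1 = 1.

1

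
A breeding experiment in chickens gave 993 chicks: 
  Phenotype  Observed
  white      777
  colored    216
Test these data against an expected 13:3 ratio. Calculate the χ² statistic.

5.875

Under the 13:3 hypothesis (Σ ratio = 16, N = 993):
  white: 993 × 13/16 = 806.8125
  colored: 993 × 3/16 = 186.1875
χ² = Σ (O − E)² / E
  white: (777 − 806.8125)² / 806.8125 = 1.1016
  colored: (216 − 186.1875)² / 186.1875 = 4.7736
χ² = 1.1016 + 4.7736 = 5.8752 ≈ 5.875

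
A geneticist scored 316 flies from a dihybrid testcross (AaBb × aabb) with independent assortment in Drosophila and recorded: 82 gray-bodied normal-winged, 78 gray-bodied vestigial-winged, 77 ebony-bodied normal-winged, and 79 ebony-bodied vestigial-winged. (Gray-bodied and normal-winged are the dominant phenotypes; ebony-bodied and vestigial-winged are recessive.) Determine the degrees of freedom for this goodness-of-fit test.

3

A dihybrid testcross with independent assortment gives a 1:1:1:1 ratio.
A goodness-of-fit test with 4 phenotype classes has df = 4 − 1 = 3.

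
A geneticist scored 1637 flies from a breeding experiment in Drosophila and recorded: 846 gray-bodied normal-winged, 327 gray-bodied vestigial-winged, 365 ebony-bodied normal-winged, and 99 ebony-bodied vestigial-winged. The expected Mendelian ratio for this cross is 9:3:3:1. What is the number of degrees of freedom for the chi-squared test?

3

A goodness-of-fit test with 4 phenotype classes has df = 4 − 1 = 3.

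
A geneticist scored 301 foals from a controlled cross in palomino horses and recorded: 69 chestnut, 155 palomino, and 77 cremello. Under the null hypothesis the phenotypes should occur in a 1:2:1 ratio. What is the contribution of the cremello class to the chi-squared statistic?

0.041

Total ratio parts = 4. Expected numbers out of 301:
  chestnut: 301 × 1/4 = 75.25
  palomino: 301 × 2/4 = 150.5
  cremello: 301 × 1/4 = 75.25
Contribution of cremello: (77 − 75.25)² / 75.25 = 0.0407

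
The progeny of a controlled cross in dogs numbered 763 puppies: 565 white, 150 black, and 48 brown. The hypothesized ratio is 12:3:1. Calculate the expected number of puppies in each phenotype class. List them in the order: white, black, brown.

572.25, 143.0625, 47.6875

Total ratio parts = 16. Expected numbers out of 763:
  white: 763 × 12/16 = 572.25
  black: 763 × 3/16 = 143.0625
  brown: 763 × 1/16 = 47.6875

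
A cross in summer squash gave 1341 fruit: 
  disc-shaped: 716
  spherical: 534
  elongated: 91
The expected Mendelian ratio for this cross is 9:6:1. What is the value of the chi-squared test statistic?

Under the 9:6:1 hypothesis (Σ ratio = 16, N = 1341):
  disc-shaped: 1341 × 9/16 = 754.3125
  spherical: 1341 × 6/16 = 502.875
  elongated: 1341 × 1/16 = 83.8125
χ² = Σ (O − E)² / E
  disc-shaped: (716 − 754.3125)² / 754.3125 = 1.9459
  spherical: (534 − 502.875)² / 502.875 = 1.9265
  elongated: (91 − 83.8125)² / 83.8125 = 0.6164
χ² = 1.9459 + 1.9265 + 0.6164 = 4.4888 ≈ 4.489

4.489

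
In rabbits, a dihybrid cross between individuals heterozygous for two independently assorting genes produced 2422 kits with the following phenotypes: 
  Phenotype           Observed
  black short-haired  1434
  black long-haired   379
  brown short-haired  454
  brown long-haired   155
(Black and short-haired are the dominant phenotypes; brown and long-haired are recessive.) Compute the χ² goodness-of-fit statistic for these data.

16.280

A dihybrid F₂ with independent assortment and complete dominance at both loci gives a 9:3:3:1 phenotypic ratio.
Under the 9:3:3:1 hypothesis (Σ ratio = 16, N = 2422):
  black short-haired: 2422 × 9/16 = 1362.375
  black long-haired: 2422 × 3/16 = 454.125
  brown short-haired: 2422 × 3/16 = 454.125
  brown long-haired: 2422 × 1/16 = 151.375
χ² = Σ (O − E)² / E
  black short-haired: (1434 − 1362.375)² / 1362.375 = 3.7656
  black long-haired: (379 − 454.125)² / 454.125 = 12.4278
  brown short-haired: (454 − 454.125)² / 454.125 = 0.0000
  brown long-haired: (155 − 151.375)² / 151.375 = 0.0868
χ² = 3.7656 + 12.4278 + 0.0000 + 0.0868 = 16.2802 ≈ 16.280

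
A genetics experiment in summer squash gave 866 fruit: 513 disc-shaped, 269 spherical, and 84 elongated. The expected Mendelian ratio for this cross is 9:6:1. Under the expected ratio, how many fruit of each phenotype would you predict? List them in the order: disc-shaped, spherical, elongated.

487.125, 324.75, 54.125

Total ratio parts = 16. Expected numbers out of 866:
  disc-shaped: 866 × 9/16 = 487.125
  spherical: 866 × 6/16 = 324.75
  elongated: 866 × 1/16 = 54.125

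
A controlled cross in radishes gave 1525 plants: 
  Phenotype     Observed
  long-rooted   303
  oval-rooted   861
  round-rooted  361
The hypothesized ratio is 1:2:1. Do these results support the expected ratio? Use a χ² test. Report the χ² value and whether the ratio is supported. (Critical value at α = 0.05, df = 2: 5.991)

29.860; not consistent

Total ratio parts = 4. Expected numbers out of 1525:
  long-rooted: 1525 × 1/4 = 381.25
  oval-rooted: 1525 × 2/4 = 762.5
  round-rooted: 1525 × 1/4 = 381.25
χ² = Σ (O − E)² / E
  long-rooted: (303 − 381.25)² / 381.25 = 16.0605
  oval-rooted: (861 − 762.5)² / 762.5 = 12.7243
  round-rooted: (361 − 381.25)² / 381.25 = 1.0756
χ² = 16.0605 + 12.7243 + 1.0756 = 29.8604 ≈ 29.860
Degrees of freedom = 3 − 1 = 2; critical value at α = 0.05 is 5.991.
Since 29.860 > 5.991, we reject the null hypothesis — the data do not fit the 1:2:1 ratio.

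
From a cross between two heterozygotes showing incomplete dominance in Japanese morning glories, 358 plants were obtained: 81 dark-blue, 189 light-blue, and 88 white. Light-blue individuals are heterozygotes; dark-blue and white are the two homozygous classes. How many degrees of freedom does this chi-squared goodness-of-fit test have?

2

With incomplete dominance, a heterozygote × heterozygote cross gives a 1:2:1 phenotypic ratio.
A goodness-of-fit test with 3 phenotype classes has df = 3 − 1 = 2.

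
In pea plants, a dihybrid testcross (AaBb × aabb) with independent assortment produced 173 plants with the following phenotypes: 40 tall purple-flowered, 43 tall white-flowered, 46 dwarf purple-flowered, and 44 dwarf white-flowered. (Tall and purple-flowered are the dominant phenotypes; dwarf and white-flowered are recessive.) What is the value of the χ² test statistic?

A dihybrid testcross with independent assortment gives a 1:1:1:1 ratio.
The 1:1:1:1 ratio has 4 parts, so with N = 173 the expected counts are:
  tall purple-flowered: 173 × 1/4 = 43.25
  tall white-flowered: 173 × 1/4 = 43.25
  dwarf purple-flowered: 173 × 1/4 = 43.25
  dwarf white-flowered: 173 × 1/4 = 43.25
χ² = Σ (O − E)² / E
  tall purple-flowered: (40 − 43.25)² / 43.25 = 0.2442
  tall white-flowered: (43 − 43.25)² / 43.25 = 0.0014
  dwarf purple-flowered: (46 − 43.25)² / 43.25 = 0.1749
  dwarf white-flowered: (44 − 43.25)² / 43.25 = 0.0130
χ² = 0.2442 + 0.0014 + 0.1749 + 0.0130 = 0.4335 ≈ 0.434

0.434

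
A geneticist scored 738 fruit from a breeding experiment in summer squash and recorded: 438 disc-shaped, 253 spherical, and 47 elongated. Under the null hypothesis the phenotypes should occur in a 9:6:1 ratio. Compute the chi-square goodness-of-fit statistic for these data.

3.315

Total ratio parts = 16. Expected numbers out of 738:
  disc-shaped: 738 × 9/16 = 415.125
  spherical: 738 × 6/16 = 276.75
  elongated: 738 × 1/16 = 46.125
χ² = Σ (O − E)² / E
  disc-shaped: (438 − 415.125)² / 415.125 = 1.2605
  spherical: (253 − 276.75)² / 276.75 = 2.0382
  elongated: (47 − 46.125)² / 46.125 = 0.0166
χ² = 1.2605 + 2.0382 + 0.0166 = 3.3153 ≈ 3.315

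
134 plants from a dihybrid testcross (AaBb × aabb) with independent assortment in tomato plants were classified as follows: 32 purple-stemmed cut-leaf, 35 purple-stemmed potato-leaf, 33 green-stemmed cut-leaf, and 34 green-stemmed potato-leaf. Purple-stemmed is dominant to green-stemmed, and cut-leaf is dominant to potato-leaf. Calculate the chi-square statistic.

0.149

A dihybrid testcross with independent assortment gives a 1:1:1:1 ratio.
Under the 1:1:1:1 hypothesis (Σ ratio = 4, N = 134):
  purple-stemmed cut-leaf: 134 × 1/4 = 33.5
  purple-stemmed potato-leaf: 134 × 1/4 = 33.5
  green-stemmed cut-leaf: 134 × 1/4 = 33.5
  green-stemmed potato-leaf: 134 × 1/4 = 33.5
χ² = Σ (O − E)² / E
  purple-stemmed cut-leaf: (32 − 33.5)² / 33.5 = 0.0672
  purple-stemmed potato-leaf: (35 − 33.5)² / 33.5 = 0.0672
  green-stemmed cut-leaf: (33 − 33.5)² / 33.5 = 0.0075
  green-stemmed potato-leaf: (34 − 33.5)² / 33.5 = 0.0075
χ² = 0.0672 + 0.0672 + 0.0075 + 0.0075 = 0.1494 ≈ 0.149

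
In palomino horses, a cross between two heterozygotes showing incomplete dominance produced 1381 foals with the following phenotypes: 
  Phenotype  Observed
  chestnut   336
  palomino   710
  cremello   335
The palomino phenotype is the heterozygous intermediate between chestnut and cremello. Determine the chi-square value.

With incomplete dominance, a heterozygote × heterozygote cross gives a 1:2:1 phenotypic ratio.
Total ratio parts = 4. Expected numbers out of 1381:
  chestnut: 1381 × 1/4 = 345.25
  palomino: 1381 × 2/4 = 690.5
  cremello: 1381 × 1/4 = 345.25
χ² = Σ (O − E)² / E
  chestnut: (336 − 345.25)² / 345.25 = 0.2478
  palomino: (710 − 690.5)² / 690.5 = 0.5507
  cremello: (335 − 345.25)² / 345.25 = 0.3043
χ² = 0.2478 + 0.5507 + 0.3043 = 1.1028 ≈ 1.103

1.103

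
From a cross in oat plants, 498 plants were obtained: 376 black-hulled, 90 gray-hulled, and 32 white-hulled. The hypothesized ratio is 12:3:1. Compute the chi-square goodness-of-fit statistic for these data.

The 12:3:1 ratio has 16 parts, so with N = 498 the expected counts are:
  black-hulled: 498 × 12/16 = 373.5
  gray-hulled: 498 × 3/16 = 93.375
  white-hulled: 498 × 1/16 = 31.125
χ² = Σ (O − E)² / E
  black-hulled: (376 − 373.5)² / 373.5 = 0.0167
  gray-hulled: (90 − 93.375)² / 93.375 = 0.1220
  white-hulled: (32 − 31.125)² / 31.125 = 0.0246
χ² = 0.0167 + 0.1220 + 0.0246 = 0.1633 ≈ 0.163

0.163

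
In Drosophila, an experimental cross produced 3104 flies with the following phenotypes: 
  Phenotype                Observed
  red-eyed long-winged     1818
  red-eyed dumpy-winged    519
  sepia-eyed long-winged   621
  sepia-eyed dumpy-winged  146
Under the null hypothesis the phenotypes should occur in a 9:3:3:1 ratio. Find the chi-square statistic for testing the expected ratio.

24.278

Expected counts for N = 3104 under a 9:3:3:1 ratio (total parts = 16):
  red-eyed long-winged: 3104 × 9/16 = 1746
  red-eyed dumpy-winged: 3104 × 3/16 = 582
  sepia-eyed long-winged: 3104 × 3/16 = 582
  sepia-eyed dumpy-winged: 3104 × 1/16 = 194
χ² = Σ (O − E)² / E
  red-eyed long-winged: (1818 − 1746)² / 1746 = 2.9691
  red-eyed dumpy-winged: (519 − 582)² / 582 = 6.8196
  sepia-eyed long-winged: (621 − 582)² / 582 = 2.6134
  sepia-eyed dumpy-winged: (146 − 194)² / 194 = 11.8763
χ² = 2.9691 + 6.8196 + 2.6134 + 11.8763 = 24.2784 ≈ 24.278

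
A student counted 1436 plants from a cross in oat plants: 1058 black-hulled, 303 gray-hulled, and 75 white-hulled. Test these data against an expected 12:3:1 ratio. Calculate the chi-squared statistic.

The 12:3:1 ratio has 16 parts, so with N = 1436 the expected counts are:
  black-hulled: 1436 × 12/16 = 1077
  gray-hulled: 1436 × 3/16 = 269.25
  white-hulled: 1436 × 1/16 = 89.75
χ² = Σ (O − E)² / E
  black-hulled: (1058 − 1077)² / 1077 = 0.3352
  gray-hulled: (303 − 269.25)² / 269.25 = 4.2305
  white-hulled: (75 − 89.75)² / 89.75 = 2.4241
χ² = 0.3352 + 4.2305 + 2.4241 = 6.9898 ≈ 6.990

6.990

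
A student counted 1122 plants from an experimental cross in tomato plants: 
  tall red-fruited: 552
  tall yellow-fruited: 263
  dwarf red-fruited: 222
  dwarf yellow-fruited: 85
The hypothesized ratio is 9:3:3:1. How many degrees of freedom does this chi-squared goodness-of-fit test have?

A goodness-of-fit test with 4 phenotype classes has df = 4 − 1 = 3.

3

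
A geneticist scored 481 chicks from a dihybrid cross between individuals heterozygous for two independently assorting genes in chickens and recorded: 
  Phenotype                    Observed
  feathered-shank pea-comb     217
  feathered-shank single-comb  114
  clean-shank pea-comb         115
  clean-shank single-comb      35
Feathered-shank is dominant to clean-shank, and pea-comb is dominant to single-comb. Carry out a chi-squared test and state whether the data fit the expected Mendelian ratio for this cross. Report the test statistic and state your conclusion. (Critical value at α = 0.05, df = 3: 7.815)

A dihybrid F₂ with independent assortment and complete dominance at both loci gives a 9:3:3:1 phenotypic ratio.
Under the 9:3:3:1 hypothesis (Σ ratio = 16, N = 481):
  feathered-shank pea-comb: 481 × 9/16 = 270.5625
  feathered-shank single-comb: 481 × 3/16 = 90.1875
  clean-shank pea-comb: 481 × 3/16 = 90.1875
  clean-shank single-comb: 481 × 1/16 = 30.0625
χ² = Σ (O − E)² / E
  feathered-shank pea-comb: (217 − 270.5625)² / 270.5625 = 10.6036
  feathered-shank single-comb: (114 − 90.1875)² / 90.1875 = 6.2873
  clean-shank pea-comb: (115 − 90.1875)² / 90.1875 = 6.8264
  clean-shank single-comb: (35 − 30.0625)² / 30.0625 = 0.8109
χ² = 10.6036 + 6.2873 + 6.8264 + 0.8109 = 24.5282 ≈ 24.528
Degrees of freedom = 4 − 1 = 3; critical value at α = 0.05 is 7.815.
Since 24.528 > 7.815, we reject the null hypothesis — the data do not fit the 9:3:3:1 ratio.

24.528; not consistent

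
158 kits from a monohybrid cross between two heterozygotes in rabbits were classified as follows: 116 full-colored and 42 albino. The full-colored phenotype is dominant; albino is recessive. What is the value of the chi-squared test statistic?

For a monohybrid cross between heterozygotes with complete dominance, the expected phenotypic ratio is 3:1.
Under the 3:1 hypothesis (Σ ratio = 4, N = 158):
  full-colored: 158 × 3/4 = 118.5
  albino: 158 × 1/4 = 39.5
χ² = Σ (O − E)² / E
  full-colored: (116 − 118.5)² / 118.5 = 0.0527
  albino: (42 − 39.5)² / 39.5 = 0.1582
χ² = 0.0527 + 0.1582 = 0.2109 ≈ 0.211

0.211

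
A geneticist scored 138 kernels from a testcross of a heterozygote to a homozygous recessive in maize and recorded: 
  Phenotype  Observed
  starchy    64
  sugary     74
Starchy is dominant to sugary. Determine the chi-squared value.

A testcross of a heterozygote (Aa × aa) gives a 1:1 phenotypic ratio.
Expected counts for N = 138 under a 1:1 ratio (total parts = 2):
  starchy: 138 × 1/2 = 69
  sugary: 138 × 1/2 = 69
χ² = Σ (O − E)² / E
  starchy: (64 − 69)² / 69 = 0.3623
  sugary: (74 − 69)² / 69 = 0.3623
χ² = 0.3623 + 0.3623 = 0.7246 ≈ 0.725

0.725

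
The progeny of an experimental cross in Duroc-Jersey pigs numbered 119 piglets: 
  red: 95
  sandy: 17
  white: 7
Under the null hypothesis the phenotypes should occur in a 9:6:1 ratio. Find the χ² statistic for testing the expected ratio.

28.892

Under the 9:6:1 hypothesis (Σ ratio = 16, N = 119):
  red: 119 × 9/16 = 66.9375
  sandy: 119 × 6/16 = 44.625
  white: 119 × 1/16 = 7.4375
χ² = Σ (O − E)² / E
  red: (95 − 66.9375)² / 66.9375 = 11.7648
  sandy: (17 − 44.625)² / 44.625 = 17.1012
  white: (7 − 7.4375)² / 7.4375 = 0.0257
χ² = 11.7648 + 17.1012 + 0.0257 = 28.8917 ≈ 28.892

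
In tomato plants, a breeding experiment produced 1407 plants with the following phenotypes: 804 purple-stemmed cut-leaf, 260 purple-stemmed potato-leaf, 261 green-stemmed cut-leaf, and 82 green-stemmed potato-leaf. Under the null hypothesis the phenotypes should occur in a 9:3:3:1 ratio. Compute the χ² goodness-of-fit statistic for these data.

Total ratio parts = 16. Expected numbers out of 1407:
  purple-stemmed cut-leaf: 1407 × 9/16 = 791.4375
  purple-stemmed potato-leaf: 1407 × 3/16 = 263.8125
  green-stemmed cut-leaf: 1407 × 3/16 = 263.8125
  green-stemmed potato-leaf: 1407 × 1/16 = 87.9375
χ² = Σ (O − E)² / E
  purple-stemmed cut-leaf: (804 − 791.4375)² / 791.4375 = 0.1994
  purple-stemmed potato-leaf: (260 − 263.8125)² / 263.8125 = 0.0551
  green-stemmed cut-leaf: (261 − 263.8125)² / 263.8125 = 0.0300
  green-stemmed potato-leaf: (82 − 87.9375)² / 87.9375 = 0.4009
χ² = 0.1994 + 0.0551 + 0.0300 + 0.4009 = 0.6854 ≈ 0.685

0.685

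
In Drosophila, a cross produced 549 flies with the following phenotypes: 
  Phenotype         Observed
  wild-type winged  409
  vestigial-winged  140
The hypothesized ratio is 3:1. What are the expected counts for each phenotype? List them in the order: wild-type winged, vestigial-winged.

411.75, 137.25

Total ratio parts = 4. Expected numbers out of 549:
  wild-type winged: 549 × 3/4 = 411.75
  vestigial-winged: 549 × 1/4 = 137.25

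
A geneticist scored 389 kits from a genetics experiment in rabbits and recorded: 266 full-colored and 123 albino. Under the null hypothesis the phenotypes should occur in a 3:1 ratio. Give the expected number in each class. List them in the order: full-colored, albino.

Expected counts for N = 389 under a 3:1 ratio (total parts = 4):
  full-colored: 389 × 3/4 = 291.75
  albino: 389 × 1/4 = 97.25

291.75, 97.25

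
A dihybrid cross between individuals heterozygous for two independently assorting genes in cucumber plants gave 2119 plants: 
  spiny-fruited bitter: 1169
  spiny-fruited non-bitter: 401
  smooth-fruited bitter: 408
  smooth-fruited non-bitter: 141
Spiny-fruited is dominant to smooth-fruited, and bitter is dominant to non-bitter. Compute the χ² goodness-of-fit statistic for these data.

1.317

A dihybrid F₂ with independent assortment and complete dominance at both loci gives a 9:3:3:1 phenotypic ratio.
Total ratio parts = 16. Expected numbers out of 2119:
  spiny-fruited bitter: 2119 × 9/16 = 1191.9375
  spiny-fruited non-bitter: 2119 × 3/16 = 397.3125
  smooth-fruited bitter: 2119 × 3/16 = 397.3125
  smooth-fruited non-bitter: 2119 × 1/16 = 132.4375
χ² = Σ (O − E)² / E
  spiny-fruited bitter: (1169 − 1191.9375)² / 1191.9375 = 0.4414
  spiny-fruited non-bitter: (401 − 397.3125)² / 397.3125 = 0.0342
  smooth-fruited bitter: (408 − 397.3125)² / 397.3125 = 0.2875
  smooth-fruited non-bitter: (141 − 132.4375)² / 132.4375 = 0.5536
χ² = 0.4414 + 0.0342 + 0.2875 + 0.5536 = 1.3167 ≈ 1.317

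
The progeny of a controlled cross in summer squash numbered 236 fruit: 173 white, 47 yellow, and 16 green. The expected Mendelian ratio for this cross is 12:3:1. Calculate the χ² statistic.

0.367

Under the 12:3:1 hypothesis (Σ ratio = 16, N = 236):
  white: 236 × 12/16 = 177
  yellow: 236 × 3/16 = 44.25
  green: 236 × 1/16 = 14.75
χ² = Σ (O − E)² / E
  white: (173 − 177)² / 177 = 0.0904
  yellow: (47 − 44.25)² / 44.25 = 0.1709
  green: (16 − 14.75)² / 14.75 = 0.1059
χ² = 0.0904 + 0.1709 + 0.1059 = 0.3672 ≈ 0.367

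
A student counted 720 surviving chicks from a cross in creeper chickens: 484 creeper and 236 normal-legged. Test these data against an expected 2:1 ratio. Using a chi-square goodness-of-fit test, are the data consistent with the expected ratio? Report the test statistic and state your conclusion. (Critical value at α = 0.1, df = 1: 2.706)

0.100; consistent

The 2:1 ratio has 3 parts, so with N = 720 the expected counts are:
  creeper: 720 × 2/3 = 480
  normal-legged: 720 × 1/3 = 240
χ² = Σ (O − E)² / E
  creeper: (484 − 480)² / 480 = 0.0333
  normal-legged: (236 − 240)² / 240 = 0.0667
χ² = 0.0333 + 0.0667 = 0.100
Degrees of freedom = 2 − 1 = 1; critical value at α = 0.1 is 2.706.
Since 0.100 < 2.706, we fail to reject the null hypothesis — the data are consistent with the 2:1 ratio.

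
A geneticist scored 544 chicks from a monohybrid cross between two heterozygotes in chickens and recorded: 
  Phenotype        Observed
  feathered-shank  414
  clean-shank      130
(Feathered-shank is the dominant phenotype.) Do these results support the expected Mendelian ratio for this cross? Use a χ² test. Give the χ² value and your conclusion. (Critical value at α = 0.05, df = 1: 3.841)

For a monohybrid cross between heterozygotes with complete dominance, the expected phenotypic ratio is 3:1.
Expected counts for N = 544 under a 3:1 ratio (total parts = 4):
  feathered-shank: 544 × 3/4 = 408
  clean-shank: 544 × 1/4 = 136
χ² = Σ (O − E)² / E
  feathered-shank: (414 − 408)² / 408 = 0.0882
  clean-shank: (130 − 136)² / 136 = 0.2647
χ² = 0.0882 + 0.2647 = 0.3529 ≈ 0.353
Degrees of freedom = 2 − 1 = 1; critical value at α = 0.05 is 3.841.
Since 0.353 < 3.841, we fail to reject the null hypothesis — the data are consistent with the 3:1 ratio.

0.353; consistent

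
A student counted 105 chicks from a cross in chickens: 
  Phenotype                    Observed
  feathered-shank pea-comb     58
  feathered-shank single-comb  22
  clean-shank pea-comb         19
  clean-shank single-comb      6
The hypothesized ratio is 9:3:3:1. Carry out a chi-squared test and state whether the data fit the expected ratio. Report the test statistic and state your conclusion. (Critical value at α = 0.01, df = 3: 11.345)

Total ratio parts = 16. Expected numbers out of 105:
  feathered-shank pea-comb: 105 × 9/16 = 59.0625
  feathered-shank single-comb: 105 × 3/16 = 19.6875
  clean-shank pea-comb: 105 × 3/16 = 19.6875
  clean-shank single-comb: 105 × 1/16 = 6.5625
χ² = Σ (O − E)² / E
  feathered-shank pea-comb: (58 − 59.0625)² / 59.0625 = 0.0191
  feathered-shank single-comb: (22 − 19.6875)² / 19.6875 = 0.2716
  clean-shank pea-comb: (19 − 19.6875)² / 19.6875 = 0.0240
  clean-shank single-comb: (6 − 6.5625)² / 6.5625 = 0.0482
χ² = 0.0191 + 0.2716 + 0.0240 + 0.0482 = 0.3629 ≈ 0.363
Degrees of freedom = 4 − 1 = 3; critical value at α = 0.01 is 11.345.
Since 0.363 < 11.345, we fail to reject the null hypothesis — the data are consistent with the 9:3:3:1 ratio.

0.363; consistent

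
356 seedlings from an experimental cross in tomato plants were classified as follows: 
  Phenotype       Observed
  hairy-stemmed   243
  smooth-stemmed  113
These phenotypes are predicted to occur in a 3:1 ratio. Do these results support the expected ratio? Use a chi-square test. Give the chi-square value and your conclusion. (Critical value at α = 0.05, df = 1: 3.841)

Under the 3:1 hypothesis (Σ ratio = 4, N = 356):
  hairy-stemmed: 356 × 3/4 = 267
  smooth-stemmed: 356 × 1/4 = 89
χ² = Σ (O − E)² / E
  hairy-stemmed: (243 − 267)² / 267 = 2.1573
  smooth-stemmed: (113 − 89)² / 89 = 6.4719
χ² = 2.1573 + 6.4719 = 8.6292 ≈ 8.629
Degrees of freedom = 2 − 1 = 1; critical value at α = 0.05 is 3.841.
Since 8.629 > 3.841, we reject the null hypothesis — the data do not fit the 3:1 ratio.

8.629; not consistent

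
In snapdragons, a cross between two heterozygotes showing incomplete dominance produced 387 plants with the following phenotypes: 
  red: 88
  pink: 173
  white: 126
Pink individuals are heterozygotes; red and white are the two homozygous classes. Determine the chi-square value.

11.806

With incomplete dominance, a heterozygote × heterozygote cross gives a 1:2:1 phenotypic ratio.
Expected counts for N = 387 under a 1:2:1 ratio (total parts = 4):
  red: 387 × 1/4 = 96.75
  pink: 387 × 2/4 = 193.5
  white: 387 × 1/4 = 96.75
χ² = Σ (O − E)² / E
  red: (88 − 96.75)² / 96.75 = 0.7913
  pink: (173 − 193.5)² / 193.5 = 2.1718
  white: (126 − 96.75)² / 96.75 = 8.8430
χ² = 0.7913 + 2.1718 + 8.8430 = 11.8061 ≈ 11.806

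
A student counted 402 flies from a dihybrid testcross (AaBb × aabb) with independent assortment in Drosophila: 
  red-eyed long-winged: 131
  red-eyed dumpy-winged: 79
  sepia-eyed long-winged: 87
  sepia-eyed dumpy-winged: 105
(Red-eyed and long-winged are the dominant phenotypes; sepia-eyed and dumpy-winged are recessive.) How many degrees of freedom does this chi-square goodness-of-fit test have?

A dihybrid testcross with independent assortment gives a 1:1:1:1 ratio.
A goodness-of-fit test with 4 phenotype classes has df = 4 − 1 = 3.

3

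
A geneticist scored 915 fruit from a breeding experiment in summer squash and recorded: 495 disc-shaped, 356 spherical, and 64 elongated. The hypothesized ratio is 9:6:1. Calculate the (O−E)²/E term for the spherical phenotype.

Under the 9:6:1 hypothesis (Σ ratio = 16, N = 915):
  disc-shaped: 915 × 9/16 = 514.6875
  spherical: 915 × 6/16 = 343.125
  elongated: 915 × 1/16 = 57.1875
Contribution of spherical: (356 − 343.125)² / 343.125 = 0.4831

0.483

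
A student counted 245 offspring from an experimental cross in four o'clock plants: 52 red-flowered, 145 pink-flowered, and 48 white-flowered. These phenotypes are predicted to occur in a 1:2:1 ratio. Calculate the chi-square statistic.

Total ratio parts = 4. Expected numbers out of 245:
  red-flowered: 245 × 1/4 = 61.25
  pink-flowered: 245 × 2/4 = 122.5
  white-flowered: 245 × 1/4 = 61.25
χ² = Σ (O − E)² / E
  red-flowered: (52 − 61.25)² / 61.25 = 1.3969
  pink-flowered: (145 − 122.5)² / 122.5 = 4.1327
  white-flowered: (48 − 61.25)² / 61.25 = 2.8663
χ² = 1.3969 + 4.1327 + 2.8663 = 8.3959 ≈ 8.396

8.396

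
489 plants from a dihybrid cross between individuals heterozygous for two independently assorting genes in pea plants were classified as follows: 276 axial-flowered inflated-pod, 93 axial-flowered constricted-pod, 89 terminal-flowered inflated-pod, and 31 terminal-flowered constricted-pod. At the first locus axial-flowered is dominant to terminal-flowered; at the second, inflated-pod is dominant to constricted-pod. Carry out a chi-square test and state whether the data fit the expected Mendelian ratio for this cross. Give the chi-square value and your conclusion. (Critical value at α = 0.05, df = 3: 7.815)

0.107; consistent

A dihybrid F₂ with independent assortment and complete dominance at both loci gives a 9:3:3:1 phenotypic ratio.
The 9:3:3:1 ratio has 16 parts, so with N = 489 the expected counts are:
  axial-flowered inflated-pod: 489 × 9/16 = 275.0625
  axial-flowered constricted-pod: 489 × 3/16 = 91.6875
  terminal-flowered inflated-pod: 489 × 3/16 = 91.6875
  terminal-flowered constricted-pod: 489 × 1/16 = 30.5625
χ² = Σ (O − E)² / E
  axial-flowered inflated-pod: (276 − 275.0625)² / 275.0625 = 0.0032
  axial-flowered constricted-pod: (93 − 91.6875)² / 91.6875 = 0.0188
  terminal-flowered inflated-pod: (89 − 91.6875)² / 91.6875 = 0.0788
  terminal-flowered constricted-pod: (31 − 30.5625)² / 30.5625 = 0.0063
χ² = 0.0032 + 0.0188 + 0.0788 + 0.0063 = 0.1071 ≈ 0.107
Degrees of freedom = 4 − 1 = 3; critical value at α = 0.05 is 7.815.
Since 0.107 < 7.815, we fail to reject the null hypothesis — the data are consistent with the 9:3:3:1 ratio.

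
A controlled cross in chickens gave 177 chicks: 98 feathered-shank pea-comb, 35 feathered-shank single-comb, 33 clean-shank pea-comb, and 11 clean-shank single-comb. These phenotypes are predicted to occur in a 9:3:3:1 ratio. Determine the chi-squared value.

Total ratio parts = 16. Expected numbers out of 177:
  feathered-shank pea-comb: 177 × 9/16 = 99.5625
  feathered-shank single-comb: 177 × 3/16 = 33.1875
  clean-shank pea-comb: 177 × 3/16 = 33.1875
  clean-shank single-comb: 177 × 1/16 = 11.0625
χ² = Σ (O − E)² / E
  feathered-shank pea-comb: (98 − 99.5625)² / 99.5625 = 0.0245
  feathered-shank single-comb: (35 − 33.1875)² / 33.1875 = 0.0990
  clean-shank pea-comb: (33 − 33.1875)² / 33.1875 = 0.0011
  clean-shank single-comb: (11 − 11.0625)² / 11.0625 = 0.0004
χ² = 0.0245 + 0.0990 + 0.0011 + 0.0004 = 0.125

0.125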